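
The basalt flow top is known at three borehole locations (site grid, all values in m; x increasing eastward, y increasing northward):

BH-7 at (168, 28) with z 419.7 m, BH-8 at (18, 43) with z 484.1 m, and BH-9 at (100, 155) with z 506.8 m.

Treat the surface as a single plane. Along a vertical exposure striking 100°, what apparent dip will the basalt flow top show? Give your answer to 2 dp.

24.66°

Let the plane be z = a·x + b·y + c.
BH-8−BH-7: −150a + 15b = 64.4;  BH-9−BH-7: −68a + 127b = 87.1.
Solving gives a = −0.38116, b = 0.48174.
Unit vector along 100° is (sin 100°, cos 100°) = (0.9848, -0.1736).
Slope in that direction = a·(0.9848) + b·(-0.1736) = −0.45902.
Apparent dip = arctan|0.45902| = 24.66° (true dip is 31.6°, so apparent ≤ true as expected).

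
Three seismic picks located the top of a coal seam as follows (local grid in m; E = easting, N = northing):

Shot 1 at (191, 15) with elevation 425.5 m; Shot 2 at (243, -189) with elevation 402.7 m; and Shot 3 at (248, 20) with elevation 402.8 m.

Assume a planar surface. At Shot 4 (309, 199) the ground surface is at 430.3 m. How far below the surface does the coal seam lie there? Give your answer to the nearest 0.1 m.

50.1 m

Let the plane be z = a·E + b·N + c.
Shot 2−Shot 1: 52a − 204b = −22.8;  Shot 3−Shot 1: 57a + 5b = −22.7.
Solving gives a = −0.39913, b = 0.01003.
Then c = 425.5 − a·191 − b·15 = 501.58.
At (309, 199): z_contact = −123.33 + 2.00 + 501.58 = 380.25 m.
Depth below ground = 430.3 − 380.25 = 50.1 m.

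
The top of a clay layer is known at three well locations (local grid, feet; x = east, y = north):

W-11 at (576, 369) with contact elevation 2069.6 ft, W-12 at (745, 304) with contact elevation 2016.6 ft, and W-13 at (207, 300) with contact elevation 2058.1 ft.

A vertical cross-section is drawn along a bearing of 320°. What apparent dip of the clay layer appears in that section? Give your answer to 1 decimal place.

Let the plane be z = a·x + b·y + c.
W-12−W-11: 169a − 65b = −53;  W-13−W-11: −369a − 69b = −11.5.
Solving gives a = −0.08162, b = 0.60317.
Unit vector along 320° is (sin 320°, cos 320°) = (-0.6428, 0.7660).
Slope in that direction = a·(-0.6428) + b·(0.7660) = 0.51452.
Apparent dip = arctan|0.51452| = 27.2° (true dip is 31.3°, so apparent ≤ true as expected).

27.2°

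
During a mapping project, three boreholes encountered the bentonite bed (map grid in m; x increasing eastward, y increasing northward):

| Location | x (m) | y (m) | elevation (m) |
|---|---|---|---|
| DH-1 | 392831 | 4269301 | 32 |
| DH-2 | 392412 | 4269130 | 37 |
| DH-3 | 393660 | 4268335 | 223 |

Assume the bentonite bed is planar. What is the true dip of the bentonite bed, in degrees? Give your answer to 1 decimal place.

9.2°

Two edge vectors: DH-1→DH-2 = (-419, -171, 5), DH-1→DH-3 = (829, -966, 191).
Normal n = (DH-1→DH-2) × (DH-1→DH-3) = (-27831, 84174, 546513).
So ∂z/∂x = −n_x/n_z = 0.05092 and ∂z/∂y = −n_y/n_z = −0.15402.
Gradient magnitude |∇z| = √(a² + b²) = √(0.00259 + 0.02372) = 0.16222.
True dip = arctan(0.16222) = 9.2°, dipping toward NNW (azimuth ≈ 342°).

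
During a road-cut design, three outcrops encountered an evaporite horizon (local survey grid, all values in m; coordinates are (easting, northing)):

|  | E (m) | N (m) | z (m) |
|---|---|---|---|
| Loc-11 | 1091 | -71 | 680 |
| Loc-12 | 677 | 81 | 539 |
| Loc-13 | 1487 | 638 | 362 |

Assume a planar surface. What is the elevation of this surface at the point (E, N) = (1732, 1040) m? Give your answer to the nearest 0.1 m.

184.7 m

Let the plane be z = a·E + b·N + c.
Loc-12−Loc-11: −414a + 152b = −141;  Loc-13−Loc-11: 396a + 709b = −318.
Solving gives a = 0.145972, b = −0.530049.
Then c = 680 − a·1091 − b·-71 = 483.11.
At (1732, 1040): z = 252.8 − 551.3 + 483.11 = 184.7 m.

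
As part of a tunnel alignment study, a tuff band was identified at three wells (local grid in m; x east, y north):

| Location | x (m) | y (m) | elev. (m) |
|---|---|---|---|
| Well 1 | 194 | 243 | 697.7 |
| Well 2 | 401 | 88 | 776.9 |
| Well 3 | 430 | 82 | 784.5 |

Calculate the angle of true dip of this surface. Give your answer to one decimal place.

Let the plane be z = a·x + b·y + c.
Well 2−Well 1: 207a − 155b = 79.2;  Well 3−Well 1: 236a − 161b = 86.8.
Solving gives a = 0.21605, b = −0.22244.
Gradient magnitude |∇z| = √(a² + b²) = √(0.04668 + 0.04948) = 0.31009.
True dip = arctan(0.31009) = 17.2°, dipping toward NW (azimuth ≈ 316°).

17.2°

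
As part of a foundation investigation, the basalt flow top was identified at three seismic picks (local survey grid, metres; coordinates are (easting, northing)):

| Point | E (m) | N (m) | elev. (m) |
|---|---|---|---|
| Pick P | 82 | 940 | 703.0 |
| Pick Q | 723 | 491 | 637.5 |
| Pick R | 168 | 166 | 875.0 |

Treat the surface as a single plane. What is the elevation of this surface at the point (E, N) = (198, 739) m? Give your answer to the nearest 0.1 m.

721.5 m

Let the plane be z = a·E + b·N + c.
Pick Q−Pick P: 641a − 449b = −65.5;  Pick R−Pick P: 86a − 774b = 172.
Solving gives a = −0.27961, b = −0.25329.
Then c = 703 − a·82 − b·940 = 964.02.
At (198, 739): z = −55.4 − 187.2 + 964.02 = 721.5 m.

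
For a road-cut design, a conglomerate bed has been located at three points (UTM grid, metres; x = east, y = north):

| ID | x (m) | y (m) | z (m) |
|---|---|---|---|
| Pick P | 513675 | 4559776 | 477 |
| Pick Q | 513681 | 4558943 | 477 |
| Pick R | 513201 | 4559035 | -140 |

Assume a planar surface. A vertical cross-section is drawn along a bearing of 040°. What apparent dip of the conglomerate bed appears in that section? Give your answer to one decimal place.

Let the plane be z = a·x + b·y + c.
Pick Q−Pick P: 6a − 833b = 0;  Pick R−Pick P: −474a − 741b = −617.
Solving gives a = 1.28719, b = 0.00927.
Unit vector along 040° is (sin 40°, cos 40°) = (0.6428, 0.7660).
Slope in that direction = a·(0.6428) + b·(0.7660) = 0.83449.
Apparent dip = arctan|0.83449| = 39.8° (true dip is 52.2°, so apparent ≤ true as expected).

39.8°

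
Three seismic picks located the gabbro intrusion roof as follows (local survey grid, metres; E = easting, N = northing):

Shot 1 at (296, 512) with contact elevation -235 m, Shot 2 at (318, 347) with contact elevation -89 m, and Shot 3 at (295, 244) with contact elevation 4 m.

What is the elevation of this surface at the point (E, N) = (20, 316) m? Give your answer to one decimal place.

Two edge vectors: Shot 1→Shot 2 = (22, -165, 146), Shot 1→Shot 3 = (-1, -268, 239).
Normal n = (Shot 1→Shot 2) × (Shot 1→Shot 3) = (-307, -5404, -6061).
So ∂z/∂E = −n_x/n_z = −0.05065 and ∂z/∂N = −n_y/n_z = −0.89160.
Intercept c from Shot 1: -235 + 14.99 + 456.50 = 236.49.
At (20, 316): z = −1.0 − 281.7 + 236.49 = -46.3 m.

-46.3 m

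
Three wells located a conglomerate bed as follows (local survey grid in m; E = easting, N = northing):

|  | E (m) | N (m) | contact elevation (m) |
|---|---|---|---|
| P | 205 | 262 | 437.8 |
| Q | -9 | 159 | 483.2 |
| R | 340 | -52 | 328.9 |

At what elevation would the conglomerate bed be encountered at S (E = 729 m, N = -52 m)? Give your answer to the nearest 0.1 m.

206.7 m

Two edge vectors: P→Q = (-214, -103, 45.4), P→R = (135, -314, -108.9).
Normal n = (P→Q) × (P→R) = (25472.3, -17175.6, 81101).
So ∂z/∂E = −n_x/n_z = −0.31408 and ∂z/∂N = −n_y/n_z = 0.21178.
Intercept c from P: 437.8 + 64.39 − 55.49 = 446.70.
At (729, -52): z = −229.0 − 11.0 + 446.70 = 206.7 m.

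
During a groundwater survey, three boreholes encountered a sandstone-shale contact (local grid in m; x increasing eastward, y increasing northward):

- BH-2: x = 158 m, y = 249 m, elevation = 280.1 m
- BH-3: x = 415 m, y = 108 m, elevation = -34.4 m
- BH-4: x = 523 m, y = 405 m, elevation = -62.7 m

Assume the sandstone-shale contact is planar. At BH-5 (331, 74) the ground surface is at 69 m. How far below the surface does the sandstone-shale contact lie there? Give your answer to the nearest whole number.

Two edge vectors: BH-2→BH-3 = (257, -141, -314.5), BH-2→BH-4 = (365, 156, -342.8).
Normal n = (BH-2→BH-3) × (BH-2→BH-4) = (97396.8, -26692.9, 91557).
So ∂z/∂x = −n_x/n_z = −1.06378 and ∂z/∂y = −n_y/n_z = 0.29154.
Intercept c from BH-2: 280.1 + 168.08 − 72.59 = 375.58.
At (331, 74): z_contact = −352.1 + 21.6 + 375.58 = 45.0 m.
Depth below ground = 69 − 45.0 = 24 m.

24 m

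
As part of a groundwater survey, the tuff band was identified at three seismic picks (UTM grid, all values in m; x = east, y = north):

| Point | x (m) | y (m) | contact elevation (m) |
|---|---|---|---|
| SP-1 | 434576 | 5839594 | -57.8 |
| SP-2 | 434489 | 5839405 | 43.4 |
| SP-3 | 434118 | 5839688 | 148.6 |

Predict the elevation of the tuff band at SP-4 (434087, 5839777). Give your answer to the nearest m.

Let the plane be z = a·x + b·y + c.
SP-2−SP-1: −87a − 189b = 101.2;  SP-3−SP-1: −458a + 94b = 206.4.
Solving gives a = −0.51216382, b = −0.29969179.
Then c = -57.8 − a·434576 − b·5839594 = 1972594.67.
At (434087, 5839777): z = −222323.7 − 1750133.2 + 1972594.67 = 137.8 m.

138 m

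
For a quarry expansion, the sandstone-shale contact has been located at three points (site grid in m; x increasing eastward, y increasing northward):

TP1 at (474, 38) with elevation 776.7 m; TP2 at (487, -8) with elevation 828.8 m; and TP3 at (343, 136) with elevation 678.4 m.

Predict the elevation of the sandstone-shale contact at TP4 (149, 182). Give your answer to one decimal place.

648.5 m

Let the plane be z = a·x + b·y + c.
TP2−TP1: 13a − 46b = 52.1;  TP3−TP1: −131a + 98b = −98.3.
Solving gives a = −0.12290, b = −1.16734.
Then c = 776.7 − a·474 − b·38 = 879.31.
At (149, 182): z = −18.3 − 212.5 + 879.31 = 648.5 m.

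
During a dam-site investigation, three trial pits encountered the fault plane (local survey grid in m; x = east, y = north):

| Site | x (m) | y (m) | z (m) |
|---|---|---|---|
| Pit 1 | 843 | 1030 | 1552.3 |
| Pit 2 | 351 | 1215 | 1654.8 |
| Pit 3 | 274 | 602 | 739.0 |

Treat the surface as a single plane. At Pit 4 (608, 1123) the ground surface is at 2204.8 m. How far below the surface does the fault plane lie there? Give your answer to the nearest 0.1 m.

596.8 m

Let the plane be z = a·x + b·y + c.
Pit 2−Pit 1: −492a + 185b = 102.5;  Pit 3−Pit 1: −569a − 428b = −813.3.
Solving gives a = 0.337482, b = 1.451572.
Then c = 1552.3 − a·843 − b·1030 = −227.32.
At (608, 1123): z_contact = 205.19 + 1630.12 − 227.32 = 1607.99 m.
Depth below ground = 2204.8 − 1607.99 = 596.8 m.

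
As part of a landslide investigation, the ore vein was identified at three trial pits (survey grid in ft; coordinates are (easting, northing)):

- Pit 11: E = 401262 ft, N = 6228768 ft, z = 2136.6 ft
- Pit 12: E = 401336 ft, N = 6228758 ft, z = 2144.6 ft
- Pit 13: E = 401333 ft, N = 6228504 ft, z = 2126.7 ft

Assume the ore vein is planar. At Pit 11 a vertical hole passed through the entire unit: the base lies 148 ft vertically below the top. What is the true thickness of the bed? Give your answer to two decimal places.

146.64 ft

Two edge vectors: Pit 11→Pit 12 = (74, -10, 8), Pit 11→Pit 13 = (71, -264, -9.9).
Normal n = (Pit 11→Pit 12) × (Pit 11→Pit 13) = (2211, 1300.6, -18826).
So ∂z/∂E = −n_x/n_z = 0.11744 and ∂z/∂N = −n_y/n_z = 0.06909.
|∇z| = √(a²+b²) = 0.13626, so dip δ = arctan(0.13626) = 7.76°.
True thickness = vertical thickness × cos δ = 148 × cos 7.76° = 146.64 ft.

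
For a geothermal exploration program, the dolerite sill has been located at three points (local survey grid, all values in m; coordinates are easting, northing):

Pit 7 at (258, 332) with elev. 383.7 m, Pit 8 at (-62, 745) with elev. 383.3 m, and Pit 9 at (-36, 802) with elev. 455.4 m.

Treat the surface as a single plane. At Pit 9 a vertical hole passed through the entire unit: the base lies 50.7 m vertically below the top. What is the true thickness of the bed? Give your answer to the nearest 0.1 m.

30.9 m

Let the plane be z = a·easting + b·northing + c.
Pit 8−Pit 7: −320a + 413b = −0.4;  Pit 9−Pit 7: −294a + 470b = 71.7.
Solving gives a = 1.02837, b = 0.79583.
|∇z| = √(a²+b²) = 1.30034, so dip δ = arctan(1.30034) = 52.44°.
True thickness = vertical thickness × cos δ = 50.7 × cos 52.44° = 30.9 m.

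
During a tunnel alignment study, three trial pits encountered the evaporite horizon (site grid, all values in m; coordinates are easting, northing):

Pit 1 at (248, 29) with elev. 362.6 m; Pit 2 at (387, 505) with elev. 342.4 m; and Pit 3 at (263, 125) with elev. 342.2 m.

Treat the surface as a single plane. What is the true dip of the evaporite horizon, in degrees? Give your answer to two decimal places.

Two edge vectors: Pit 1→Pit 2 = (139, 476, -20.2), Pit 1→Pit 3 = (15, 96, -20.4).
Normal n = (Pit 1→Pit 2) × (Pit 1→Pit 3) = (-7771.2, 2532.6, 6204).
So ∂z/∂easting = −n_x/n_z = 1.25261 and ∂z/∂northing = −n_y/n_z = −0.40822.
Gradient magnitude |∇z| = √(a² + b²) = √(1.56903 + 0.16664) = 1.31745.
True dip = arctan(1.31745) = 52.80°, dipping toward WNW (azimuth ≈ 288°).

52.80°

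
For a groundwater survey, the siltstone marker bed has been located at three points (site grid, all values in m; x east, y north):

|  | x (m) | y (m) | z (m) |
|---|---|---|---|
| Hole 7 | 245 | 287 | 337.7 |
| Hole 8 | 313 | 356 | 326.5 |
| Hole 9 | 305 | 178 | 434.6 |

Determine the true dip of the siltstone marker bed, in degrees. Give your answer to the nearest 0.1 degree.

38.2°

Two edge vectors: Hole 7→Hole 8 = (68, 69, -11.2), Hole 7→Hole 9 = (60, -109, 96.9).
Normal n = (Hole 7→Hole 8) × (Hole 7→Hole 9) = (5465.3, -7261.2, -11552).
So ∂z/∂x = −n_x/n_z = 0.47310 and ∂z/∂y = −n_y/n_z = −0.62857.
Gradient magnitude |∇z| = √(a² + b²) = √(0.22383 + 0.39510) = 0.78672.
True dip = arctan(0.78672) = 38.2°, dipping toward NW (azimuth ≈ 323°).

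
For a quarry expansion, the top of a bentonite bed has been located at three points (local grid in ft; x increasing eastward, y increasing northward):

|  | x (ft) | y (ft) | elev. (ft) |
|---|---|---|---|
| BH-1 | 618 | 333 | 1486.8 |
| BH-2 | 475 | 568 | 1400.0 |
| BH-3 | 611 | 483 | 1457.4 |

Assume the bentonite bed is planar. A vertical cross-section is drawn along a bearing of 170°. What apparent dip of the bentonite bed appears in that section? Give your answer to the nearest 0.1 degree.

Two edge vectors: BH-1→BH-2 = (-143, 235, -86.8), BH-1→BH-3 = (-7, 150, -29.4).
Normal n = (BH-1→BH-2) × (BH-1→BH-3) = (6111, -3596.6, -19805).
So ∂z/∂x = −n_x/n_z = 0.30856 and ∂z/∂y = −n_y/n_z = −0.18160.
Unit vector along 170° is (sin 170°, cos 170°) = (0.1736, -0.9848).
Slope in that direction = a·(0.1736) + b·(-0.9848) = 0.23242.
Apparent dip = arctan|0.23242| = 13.1° (true dip is 19.7°, so apparent ≤ true as expected).

13.1°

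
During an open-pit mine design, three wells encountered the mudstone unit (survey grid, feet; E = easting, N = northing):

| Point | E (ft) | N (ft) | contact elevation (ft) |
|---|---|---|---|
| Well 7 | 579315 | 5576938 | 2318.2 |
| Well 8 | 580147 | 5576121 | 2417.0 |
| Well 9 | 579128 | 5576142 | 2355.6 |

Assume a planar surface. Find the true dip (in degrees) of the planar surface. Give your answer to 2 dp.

Two edge vectors: Well 7→Well 8 = (832, -817, 98.8), Well 7→Well 9 = (-187, -796, 37.4).
Normal n = (Well 7→Well 8) × (Well 7→Well 9) = (48089, -49592.4, -815051).
So ∂z/∂E = −n_x/n_z = 0.05900 and ∂z/∂N = −n_y/n_z = −0.06085.
Gradient magnitude |∇z| = √(a² + b²) = √(0.00348 + 0.00370) = 0.08475.
True dip = arctan(0.08475) = 4.84°, dipping toward NW (azimuth ≈ 316°).

4.84°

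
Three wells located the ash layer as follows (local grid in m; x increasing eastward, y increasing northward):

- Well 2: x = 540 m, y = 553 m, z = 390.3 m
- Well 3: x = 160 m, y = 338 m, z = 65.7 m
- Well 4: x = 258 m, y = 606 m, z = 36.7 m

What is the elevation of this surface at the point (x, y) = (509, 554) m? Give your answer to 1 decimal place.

Let the plane be z = a·x + b·y + c.
Well 3−Well 2: −380a − 215b = −324.6;  Well 4−Well 2: −282a + 53b = −353.6.
Solving gives a = 1.15424, b = −0.53028.
Then c = 390.3 − a·540 − b·553 = 60.26.
At (509, 554): z = 587.5 − 293.8 + 60.26 = 354.0 m.

354.0 m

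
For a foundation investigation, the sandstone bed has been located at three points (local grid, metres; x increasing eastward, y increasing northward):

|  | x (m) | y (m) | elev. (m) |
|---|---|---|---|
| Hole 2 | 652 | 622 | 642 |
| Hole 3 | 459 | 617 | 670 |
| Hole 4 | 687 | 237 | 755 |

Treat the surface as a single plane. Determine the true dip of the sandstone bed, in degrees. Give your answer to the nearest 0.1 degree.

Let the plane be z = a·x + b·y + c.
Hole 3−Hole 2: −193a − 5b = 28;  Hole 4−Hole 2: 35a − 385b = 113.
Solving gives a = −0.13715, b = −0.30597.
Gradient magnitude |∇z| = √(a² + b²) = √(0.01881 + 0.09362) = 0.33531.
True dip = arctan(0.33531) = 18.5°, dipping toward NNE (azimuth ≈ 024°).

18.5°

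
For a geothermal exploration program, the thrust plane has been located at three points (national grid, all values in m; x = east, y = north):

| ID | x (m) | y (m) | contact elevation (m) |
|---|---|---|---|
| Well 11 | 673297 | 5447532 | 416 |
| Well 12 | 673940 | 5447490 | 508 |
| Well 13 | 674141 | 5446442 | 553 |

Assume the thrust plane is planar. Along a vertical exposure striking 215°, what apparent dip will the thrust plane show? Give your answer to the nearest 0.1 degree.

3.9°

Let the plane be z = a·x + b·y + c.
Well 12−Well 11: 643a − 42b = 92;  Well 13−Well 11: 844a − 1090b = 137.
Solving gives a = 0.14205, b = −0.01569.
Unit vector along 215° is (sin 215°, cos 215°) = (-0.5736, -0.8192).
Slope in that direction = a·(-0.5736) + b·(-0.8192) = −0.06862.
Apparent dip = arctan|0.06862| = 3.9° (true dip is 8.1°, so apparent ≤ true as expected).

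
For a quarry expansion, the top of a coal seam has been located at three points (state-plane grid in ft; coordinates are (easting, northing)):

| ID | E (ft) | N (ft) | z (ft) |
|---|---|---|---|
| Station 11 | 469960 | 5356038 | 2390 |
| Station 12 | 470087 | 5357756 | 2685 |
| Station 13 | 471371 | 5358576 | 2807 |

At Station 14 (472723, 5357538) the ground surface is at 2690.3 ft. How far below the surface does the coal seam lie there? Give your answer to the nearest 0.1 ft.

Let the plane be z = a·E + b·N + c.
Station 12−Station 11: 127a + 1718b = 295;  Station 13−Station 11: 1411a + 2538b = 417.
Solving gives a = −0.015369888, b = 0.172847483.
Then c = 2390 − a·469960 − b·5356038 = −916164.45.
At (472723, 5357538): z_contact = −7265.70 + 926036.96 − 916164.45 = 2606.80 ft.
Depth below ground = 2690.3 − 2606.80 = 83.5 ft.

83.5 ft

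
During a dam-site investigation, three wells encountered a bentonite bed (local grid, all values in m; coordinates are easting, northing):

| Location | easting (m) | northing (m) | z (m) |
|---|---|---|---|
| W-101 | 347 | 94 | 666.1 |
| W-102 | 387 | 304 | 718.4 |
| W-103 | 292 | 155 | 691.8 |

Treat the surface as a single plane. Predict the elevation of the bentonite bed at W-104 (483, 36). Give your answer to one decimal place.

Two edge vectors: W-101→W-102 = (40, 210, 52.3), W-101→W-103 = (-55, 61, 25.7).
Normal n = (W-101→W-102) × (W-101→W-103) = (2206.7, -3904.5, 13990).
So ∂z/∂easting = −n_x/n_z = −0.15773 and ∂z/∂northing = −n_y/n_z = 0.27909.
Intercept c from W-101: 666.1 + 54.73 − 26.23 = 694.60.
At (483, 36): z = −76.2 + 10.0 + 694.60 = 628.5 m.

628.5 m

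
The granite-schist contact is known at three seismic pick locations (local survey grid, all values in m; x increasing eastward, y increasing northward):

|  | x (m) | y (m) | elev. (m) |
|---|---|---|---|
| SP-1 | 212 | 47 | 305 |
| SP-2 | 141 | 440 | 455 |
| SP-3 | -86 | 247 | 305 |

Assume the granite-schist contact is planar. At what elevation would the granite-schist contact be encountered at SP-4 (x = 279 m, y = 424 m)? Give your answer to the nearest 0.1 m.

Two edge vectors: SP-1→SP-2 = (-71, 393, 150), SP-1→SP-3 = (-298, 200, 0).
Normal n = (SP-1→SP-2) × (SP-1→SP-3) = (-30000, -44700, 102914).
So ∂z/∂x = −n_x/n_z = 0.29151 and ∂z/∂y = −n_y/n_z = 0.43434.
Intercept c from SP-1: 305 − 61.80 − 20.41 = 222.79.
At (279, 424): z = 81.3 + 184.2 + 222.79 = 488.3 m.

488.3 m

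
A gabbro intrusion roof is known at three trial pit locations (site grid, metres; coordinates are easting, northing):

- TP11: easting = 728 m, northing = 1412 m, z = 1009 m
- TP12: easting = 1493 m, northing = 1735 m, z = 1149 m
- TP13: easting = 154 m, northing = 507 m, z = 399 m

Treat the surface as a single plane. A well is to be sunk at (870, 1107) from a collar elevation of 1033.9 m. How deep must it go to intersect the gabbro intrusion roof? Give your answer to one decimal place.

277.0 m

Let the plane be z = a·easting + b·northing + c.
TP12−TP11: 765a + 323b = 140;  TP13−TP11: −574a − 905b = −610.
Solving gives a = −0.138739, b = 0.762029.
Then c = 1009 − a·728 − b·1412 = 34.02.
At (870, 1107): z_contact = −120.70 + 843.57 + 34.02 = 756.88 m.
Depth below ground = 1033.9 − 756.88 = 277.0 m.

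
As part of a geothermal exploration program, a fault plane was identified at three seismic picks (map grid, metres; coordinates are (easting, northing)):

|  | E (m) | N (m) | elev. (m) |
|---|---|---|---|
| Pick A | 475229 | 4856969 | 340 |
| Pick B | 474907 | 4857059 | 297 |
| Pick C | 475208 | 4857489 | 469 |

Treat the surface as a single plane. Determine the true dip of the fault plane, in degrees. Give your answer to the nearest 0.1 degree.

18.2°

Let the plane be z = a·E + b·N + c.
Pick B−Pick A: −322a + 90b = −43;  Pick C−Pick A: −21a + 520b = 129.
Solving gives a = 0.20519, b = 0.25636.
Gradient magnitude |∇z| = √(a² + b²) = √(0.04210 + 0.06572) = 0.32837.
True dip = arctan(0.32837) = 18.2°, dipping toward SW (azimuth ≈ 219°).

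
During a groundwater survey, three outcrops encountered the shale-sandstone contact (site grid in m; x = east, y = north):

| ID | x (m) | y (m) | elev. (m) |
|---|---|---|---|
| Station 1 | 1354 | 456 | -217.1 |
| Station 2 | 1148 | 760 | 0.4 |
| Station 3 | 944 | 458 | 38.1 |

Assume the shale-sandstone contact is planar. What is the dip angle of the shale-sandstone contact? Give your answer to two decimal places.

34.50°

Let the plane be z = a·x + b·y + c.
Station 2−Station 1: −206a + 304b = 217.5;  Station 3−Station 1: −410a + 2b = 255.2.
Solving gives a = −0.62100, b = 0.29465.
Gradient magnitude |∇z| = √(a² + b²) = √(0.38564 + 0.08682) = 0.68736.
True dip = arctan(0.68736) = 34.50°, dipping toward ESE (azimuth ≈ 115°).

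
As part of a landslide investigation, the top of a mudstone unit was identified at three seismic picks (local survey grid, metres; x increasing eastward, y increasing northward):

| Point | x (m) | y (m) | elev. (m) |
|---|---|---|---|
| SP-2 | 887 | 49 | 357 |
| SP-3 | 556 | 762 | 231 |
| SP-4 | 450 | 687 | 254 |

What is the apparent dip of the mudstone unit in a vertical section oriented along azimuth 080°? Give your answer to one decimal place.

Let the plane be z = a·x + b·y + c.
SP-3−SP-2: −331a + 713b = −126;  SP-4−SP-2: −437a + 638b = −103.
Solving gives a = −0.06921, b = −0.20885.
Unit vector along 080° is (sin 80°, cos 80°) = (0.9848, 0.1736).
Slope in that direction = a·(0.9848) + b·(0.1736) = −0.10443.
Apparent dip = arctan|0.10443| = 6.0° (true dip is 12.4°, so apparent ≤ true as expected).

6.0°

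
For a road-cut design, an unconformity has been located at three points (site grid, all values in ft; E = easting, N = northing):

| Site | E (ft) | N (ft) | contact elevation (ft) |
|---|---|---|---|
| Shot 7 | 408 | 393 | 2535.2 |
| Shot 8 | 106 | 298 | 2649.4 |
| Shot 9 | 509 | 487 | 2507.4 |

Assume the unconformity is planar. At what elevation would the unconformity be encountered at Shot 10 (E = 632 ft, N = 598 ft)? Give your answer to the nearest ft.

2473 ft

Two edge vectors: Shot 7→Shot 8 = (-302, -95, 114.2), Shot 7→Shot 9 = (101, 94, -27.8).
Normal n = (Shot 7→Shot 8) × (Shot 7→Shot 9) = (-8093.8, 3138.6, -18793).
So ∂z/∂E = −n_x/n_z = −0.43068 and ∂z/∂N = −n_y/n_z = 0.16701.
Intercept c from Shot 7: 2535.2 + 175.72 − 65.63 = 2645.28.
At (632, 598): z = −272.2 + 99.9 + 2645.28 = 2473.0 ft.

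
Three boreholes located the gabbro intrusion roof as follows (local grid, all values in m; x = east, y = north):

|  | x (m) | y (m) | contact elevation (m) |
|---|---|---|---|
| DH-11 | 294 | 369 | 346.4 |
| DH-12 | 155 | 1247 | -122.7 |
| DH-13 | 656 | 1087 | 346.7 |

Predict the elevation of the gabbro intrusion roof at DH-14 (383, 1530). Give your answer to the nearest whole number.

-54 m

Let the plane be z = a·x + b·y + c.
DH-12−DH-11: −139a + 878b = −469.1;  DH-13−DH-11: 362a + 718b = 0.3.
Solving gives a = 0.80710, b = −0.40651.
Then c = 346.4 − a·294 − b·369 = 259.11.
At (383, 1530): z = 309.1 − 622.0 + 259.11 = -53.7 m.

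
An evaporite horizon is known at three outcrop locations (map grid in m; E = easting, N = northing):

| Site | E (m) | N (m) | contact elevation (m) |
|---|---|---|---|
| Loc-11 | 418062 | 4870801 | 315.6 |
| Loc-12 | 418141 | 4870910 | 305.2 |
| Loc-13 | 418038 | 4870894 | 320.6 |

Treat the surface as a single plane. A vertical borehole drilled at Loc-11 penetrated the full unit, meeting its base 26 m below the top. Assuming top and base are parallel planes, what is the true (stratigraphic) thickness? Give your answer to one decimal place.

Let the plane be z = a·E + b·N + c.
Loc-12−Loc-11: 79a + 109b = −10.4;  Loc-13−Loc-11: −24a + 93b = 5.
Solving gives a = −0.15178, b = 0.01459.
|∇z| = √(a²+b²) = 0.15248, so dip δ = arctan(0.15248) = 8.67°.
True thickness = vertical thickness × cos δ = 26 × cos 8.67° = 25.7 m.

25.7 m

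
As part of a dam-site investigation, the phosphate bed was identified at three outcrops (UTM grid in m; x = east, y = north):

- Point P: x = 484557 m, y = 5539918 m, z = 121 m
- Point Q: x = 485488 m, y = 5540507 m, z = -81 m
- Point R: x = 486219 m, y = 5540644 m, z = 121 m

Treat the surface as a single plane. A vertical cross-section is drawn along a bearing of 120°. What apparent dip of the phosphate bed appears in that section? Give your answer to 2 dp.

44.22°

Let the plane be z = a·x + b·y + c.
Point Q−Point P: 931a + 589b = −202;  Point R−Point P: 1662a + 726b = 0.
Solving gives a = 0.48398, b = −1.10796.
Unit vector along 120° is (sin 120°, cos 120°) = (0.8660, -0.5000).
Slope in that direction = a·(0.8660) + b·(-0.5000) = 0.97312.
Apparent dip = arctan|0.97312| = 44.22° (true dip is 50.4°, so apparent ≤ true as expected).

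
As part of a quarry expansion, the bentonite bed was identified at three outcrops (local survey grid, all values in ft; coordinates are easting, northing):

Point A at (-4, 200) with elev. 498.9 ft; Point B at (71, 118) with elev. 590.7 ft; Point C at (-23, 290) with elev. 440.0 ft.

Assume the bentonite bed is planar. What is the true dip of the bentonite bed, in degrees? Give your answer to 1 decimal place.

Two edge vectors: Point A→Point B = (75, -82, 91.8), Point A→Point C = (-19, 90, -58.9).
Normal n = (Point A→Point B) × (Point A→Point C) = (-3432.2, 2673.3, 5192).
So ∂z/∂easting = −n_x/n_z = 0.66106 and ∂z/∂northing = −n_y/n_z = −0.51489.
Gradient magnitude |∇z| = √(a² + b²) = √(0.43699 + 0.26511) = 0.83792.
True dip = arctan(0.83792) = 40.0°, dipping toward NW (azimuth ≈ 308°).

40.0°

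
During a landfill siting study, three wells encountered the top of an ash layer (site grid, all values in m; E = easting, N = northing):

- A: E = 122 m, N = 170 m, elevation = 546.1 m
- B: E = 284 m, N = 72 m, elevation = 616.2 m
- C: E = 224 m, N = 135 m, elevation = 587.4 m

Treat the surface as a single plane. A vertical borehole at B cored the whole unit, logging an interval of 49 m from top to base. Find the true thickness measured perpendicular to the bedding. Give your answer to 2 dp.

Let the plane be z = a·E + b·N + c.
B−A: 162a − 98b = 70.1;  C−A: 102a − 35b = 41.3.
Solving gives a = 0.36845, b = −0.10624.
|∇z| = √(a²+b²) = 0.38346, so dip δ = arctan(0.38346) = 20.98°.
True thickness = vertical thickness × cos δ = 49 × cos 20.98° = 45.75 m.

45.75 m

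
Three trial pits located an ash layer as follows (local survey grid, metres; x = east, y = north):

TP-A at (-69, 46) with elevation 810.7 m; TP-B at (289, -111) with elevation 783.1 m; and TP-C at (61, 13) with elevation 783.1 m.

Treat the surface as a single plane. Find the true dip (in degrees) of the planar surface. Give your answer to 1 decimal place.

39.8°

Let the plane be z = a·x + b·y + c.
TP-B−TP-A: 358a − 157b = −27.6;  TP-C−TP-A: 130a − 33b = −27.6.
Solving gives a = −0.39814, b = −0.73206.
Gradient magnitude |∇z| = √(a² + b²) = √(0.15851 + 0.53591) = 0.83332.
True dip = arctan(0.83332) = 39.8°, dipping toward NNE (azimuth ≈ 029°).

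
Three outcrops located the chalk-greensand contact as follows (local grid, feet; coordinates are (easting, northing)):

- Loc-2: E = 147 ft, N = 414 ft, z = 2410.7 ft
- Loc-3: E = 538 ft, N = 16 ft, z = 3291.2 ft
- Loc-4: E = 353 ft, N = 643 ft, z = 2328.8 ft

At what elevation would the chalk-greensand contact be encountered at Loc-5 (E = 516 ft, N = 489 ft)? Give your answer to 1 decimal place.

Two edge vectors: Loc-2→Loc-3 = (391, -398, 880.5), Loc-2→Loc-4 = (206, 229, -81.9).
Normal n = (Loc-2→Loc-3) × (Loc-2→Loc-4) = (-169038.3, 213405.9, 171527).
So ∂z/∂E = −n_x/n_z = 0.98549 and ∂z/∂N = −n_y/n_z = −1.24415.
Intercept c from Loc-2: 2410.7 − 144.87 + 515.08 = 2780.91.
At (516, 489): z = 508.5 − 608.4 + 2780.91 = 2681.0 ft.

2681.0 ft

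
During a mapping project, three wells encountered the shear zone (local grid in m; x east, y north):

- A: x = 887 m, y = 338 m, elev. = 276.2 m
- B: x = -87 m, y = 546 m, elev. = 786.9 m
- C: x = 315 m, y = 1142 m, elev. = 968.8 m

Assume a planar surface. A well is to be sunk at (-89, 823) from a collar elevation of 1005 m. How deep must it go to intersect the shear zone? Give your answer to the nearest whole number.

Two edge vectors: A→B = (-974, 208, 510.7), A→C = (-572, 804, 692.6).
Normal n = (A→B) × (A→C) = (-266542, 382472, -664120).
So ∂z/∂x = −n_x/n_z = −0.40135 and ∂z/∂y = −n_y/n_z = 0.57591.
Intercept c from A: 276.2 + 355.99 − 194.66 = 437.54.
At (-89, 823): z_contact = 35.7 + 474.0 + 437.54 = 947.2 m.
Depth below ground = 1005 − 947.2 = 58 m.

58 m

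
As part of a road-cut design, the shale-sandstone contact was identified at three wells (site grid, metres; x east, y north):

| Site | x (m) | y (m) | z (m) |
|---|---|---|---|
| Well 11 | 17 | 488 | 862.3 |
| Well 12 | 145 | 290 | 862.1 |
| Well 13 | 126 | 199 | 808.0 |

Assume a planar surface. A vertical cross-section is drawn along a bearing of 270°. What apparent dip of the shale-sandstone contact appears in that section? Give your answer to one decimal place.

34.8°

Let the plane be z = a·x + b·y + c.
Well 12−Well 11: 128a − 198b = −0.2;  Well 13−Well 11: 109a − 289b = −54.3.
Solving gives a = 0.69394, b = 0.44962.
Unit vector along 270° is (sin 270°, cos 270°) = (-1.0000, -0.0000).
Slope in that direction = a·(-1.0000) + b·(-0.0000) = −0.69394.
Apparent dip = arctan|0.69394| = 34.8° (true dip is 39.6°, so apparent ≤ true as expected).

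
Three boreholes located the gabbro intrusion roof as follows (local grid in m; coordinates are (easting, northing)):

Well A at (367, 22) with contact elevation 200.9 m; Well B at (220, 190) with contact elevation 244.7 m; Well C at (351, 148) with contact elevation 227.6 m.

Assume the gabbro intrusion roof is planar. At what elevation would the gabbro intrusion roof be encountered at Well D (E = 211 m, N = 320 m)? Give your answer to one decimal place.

Two edge vectors: Well A→Well B = (-147, 168, 43.8), Well A→Well C = (-16, 126, 26.7).
Normal n = (Well A→Well B) × (Well A→Well C) = (-1033.2, 3224.1, -15834).
So ∂z/∂E = −n_x/n_z = −0.06525 and ∂z/∂N = −n_y/n_z = 0.20362.
Intercept c from Well A: 200.9 + 23.95 − 4.48 = 220.37.
At (211, 320): z = −13.8 + 65.2 + 220.37 = 271.8 m.

271.8 m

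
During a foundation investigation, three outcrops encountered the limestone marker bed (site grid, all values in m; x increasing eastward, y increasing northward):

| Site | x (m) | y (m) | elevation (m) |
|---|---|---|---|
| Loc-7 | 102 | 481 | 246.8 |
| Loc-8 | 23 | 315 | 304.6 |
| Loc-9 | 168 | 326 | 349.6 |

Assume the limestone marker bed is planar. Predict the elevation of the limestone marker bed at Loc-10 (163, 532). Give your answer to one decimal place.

241.9 m

Two edge vectors: Loc-7→Loc-8 = (-79, -166, 57.8), Loc-7→Loc-9 = (66, -155, 102.8).
Normal n = (Loc-7→Loc-8) × (Loc-7→Loc-9) = (-8105.8, 11936, 23201).
So ∂z/∂x = −n_x/n_z = 0.34937 and ∂z/∂y = −n_y/n_z = −0.51446.
Intercept c from Loc-7: 246.8 − 35.64 + 247.46 = 458.62.
At (163, 532): z = 56.9 − 273.7 + 458.62 = 241.9 m.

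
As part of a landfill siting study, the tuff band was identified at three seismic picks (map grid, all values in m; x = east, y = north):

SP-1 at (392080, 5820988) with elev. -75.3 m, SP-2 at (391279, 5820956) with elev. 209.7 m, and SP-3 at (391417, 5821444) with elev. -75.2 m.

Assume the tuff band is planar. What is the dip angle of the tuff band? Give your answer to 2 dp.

30.68°

Two edge vectors: SP-1→SP-2 = (-801, -32, 285), SP-1→SP-3 = (-663, 456, 0.1).
Normal n = (SP-1→SP-2) × (SP-1→SP-3) = (-129963.2, -188874.9, -386472).
So ∂z/∂x = −n_x/n_z = −0.33628 and ∂z/∂y = −n_y/n_z = −0.48872.
Gradient magnitude |∇z| = √(a² + b²) = √(0.11308 + 0.23884) = 0.59324.
True dip = arctan(0.59324) = 30.68°, dipping toward NE (azimuth ≈ 035°).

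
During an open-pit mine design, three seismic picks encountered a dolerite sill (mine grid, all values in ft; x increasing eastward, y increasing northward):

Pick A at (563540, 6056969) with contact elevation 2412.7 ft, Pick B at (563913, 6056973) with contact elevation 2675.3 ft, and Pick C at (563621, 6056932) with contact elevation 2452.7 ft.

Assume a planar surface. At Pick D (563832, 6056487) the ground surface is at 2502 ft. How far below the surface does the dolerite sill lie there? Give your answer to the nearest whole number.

Two edge vectors: Pick A→Pick B = (373, 4, 262.6), Pick A→Pick C = (81, -37, 40).
Normal n = (Pick A→Pick B) × (Pick A→Pick C) = (9876.2, 6350.6, -14125).
So ∂z/∂x = −n_x/n_z = 0.69920000 and ∂z/∂y = −n_y/n_z = 0.44960000.
Intercept c from Pick A: 2412.7 − 394027.17 − 2723213.26 = −3114827.73.
At (563832, 6056487): z_contact = 394231.3 + 2722996.6 − 3114827.73 = 2400.2 ft.
Depth below ground = 2502 − 2400.2 = 102 ft.

102 ft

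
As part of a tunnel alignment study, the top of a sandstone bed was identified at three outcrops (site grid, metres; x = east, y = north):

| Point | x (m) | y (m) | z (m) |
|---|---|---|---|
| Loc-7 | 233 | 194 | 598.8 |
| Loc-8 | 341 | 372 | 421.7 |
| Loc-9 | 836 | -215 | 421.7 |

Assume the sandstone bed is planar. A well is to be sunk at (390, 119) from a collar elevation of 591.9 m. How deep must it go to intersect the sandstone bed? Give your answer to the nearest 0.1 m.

Let the plane be z = a·x + b·y + c.
Loc-8−Loc-7: 108a + 178b = −177.1;  Loc-9−Loc-7: 603a − 409b = −177.1.
Solving gives a = −0.68616, b = −0.57862.
Then c = 598.8 − a·233 − b·194 = 870.93.
At (390, 119): z_contact = −267.60 − 68.86 + 870.93 = 534.47 m.
Depth below ground = 591.9 − 534.47 = 57.4 m.

57.4 m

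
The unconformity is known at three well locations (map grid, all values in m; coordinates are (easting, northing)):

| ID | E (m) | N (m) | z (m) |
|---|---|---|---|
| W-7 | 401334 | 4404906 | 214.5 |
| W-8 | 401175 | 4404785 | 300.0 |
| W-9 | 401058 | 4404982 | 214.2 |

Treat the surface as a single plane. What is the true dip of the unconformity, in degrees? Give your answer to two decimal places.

28.32°

Let the plane be z = a·E + b·N + c.
W-8−W-7: −159a − 121b = 85.5;  W-9−W-7: −276a + 76b = −0.3.
Solving gives a = −0.14208, b = −0.51991.
Gradient magnitude |∇z| = √(a² + b²) = √(0.02019 + 0.27031) = 0.53898.
True dip = arctan(0.53898) = 28.32°, dipping toward NNE (azimuth ≈ 015°).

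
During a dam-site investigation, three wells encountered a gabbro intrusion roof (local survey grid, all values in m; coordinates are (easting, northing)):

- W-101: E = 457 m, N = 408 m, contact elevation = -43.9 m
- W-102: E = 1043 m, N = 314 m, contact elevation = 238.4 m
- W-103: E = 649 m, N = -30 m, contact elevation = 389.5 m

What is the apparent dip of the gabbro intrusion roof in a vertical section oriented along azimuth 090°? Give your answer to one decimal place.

19.2°

Let the plane be z = a·E + b·N + c.
W-102−W-101: 586a − 94b = 282.3;  W-103−W-101: 192a − 438b = 433.4.
Solving gives a = 0.34745, b = −0.83719.
Unit vector along 090° is (sin 90°, cos 90°) = (1.0000, 0.0000).
Slope in that direction = a·(1.0000) + b·(0.0000) = 0.34745.
Apparent dip = arctan|0.34745| = 19.2° (true dip is 42.2°, so apparent ≤ true as expected).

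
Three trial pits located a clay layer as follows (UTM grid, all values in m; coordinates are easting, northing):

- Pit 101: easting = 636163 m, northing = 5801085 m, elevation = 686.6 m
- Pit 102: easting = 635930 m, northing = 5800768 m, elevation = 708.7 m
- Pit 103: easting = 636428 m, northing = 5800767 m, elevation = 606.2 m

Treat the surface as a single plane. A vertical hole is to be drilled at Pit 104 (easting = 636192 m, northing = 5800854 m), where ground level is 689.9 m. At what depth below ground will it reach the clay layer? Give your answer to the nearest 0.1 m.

Let the plane be z = a·easting + b·northing + c.
Pit 102−Pit 101: −233a − 317b = 22.1;  Pit 103−Pit 101: 265a − 318b = −80.4.
Solving gives a = −0.205659745, b = 0.081447068.
Then c = 686.6 − a·636163 − b·5801085 = −340961.64.
At (636192, 5800854): z_contact = −130839.08 + 472462.55 − 340961.64 = 661.82 m.
Depth below ground = 689.9 − 661.82 = 28.1 m.

28.1 m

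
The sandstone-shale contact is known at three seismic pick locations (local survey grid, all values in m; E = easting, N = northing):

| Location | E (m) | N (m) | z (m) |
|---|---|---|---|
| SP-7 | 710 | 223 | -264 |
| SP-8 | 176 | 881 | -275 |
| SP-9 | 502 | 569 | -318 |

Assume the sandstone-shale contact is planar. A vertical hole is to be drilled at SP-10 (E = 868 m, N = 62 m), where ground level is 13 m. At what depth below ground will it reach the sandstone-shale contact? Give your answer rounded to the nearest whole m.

292 m

Two edge vectors: SP-7→SP-8 = (-534, 658, -11), SP-7→SP-9 = (-208, 346, -54).
Normal n = (SP-7→SP-8) × (SP-7→SP-9) = (-31726, -26548, -47900).
So ∂z/∂E = −n_x/n_z = −0.66234 and ∂z/∂N = −n_y/n_z = −0.55424.
Intercept c from SP-7: -264 + 470.26 + 123.60 = 329.86.
At (868, 62): z_contact = −574.9 − 34.4 + 329.86 = -279.4 m.
Depth below ground = 13 − (-279.4) = 292 m.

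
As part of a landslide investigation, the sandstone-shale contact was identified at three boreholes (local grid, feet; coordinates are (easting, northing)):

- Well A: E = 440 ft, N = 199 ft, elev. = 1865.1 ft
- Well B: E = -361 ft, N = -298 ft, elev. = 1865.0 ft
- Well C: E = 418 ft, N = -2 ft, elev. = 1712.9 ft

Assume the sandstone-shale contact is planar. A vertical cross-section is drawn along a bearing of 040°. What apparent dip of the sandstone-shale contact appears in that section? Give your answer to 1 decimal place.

16.6°

Let the plane be z = a·E + b·N + c.
Well B−Well A: −801a − 497b = −0.1;  Well C−Well A: −22a − 201b = −152.2.
Solving gives a = −0.50393, b = 0.81237.
Unit vector along 040° is (sin 40°, cos 40°) = (0.6428, 0.7660).
Slope in that direction = a·(0.6428) + b·(0.7660) = 0.29839.
Apparent dip = arctan|0.29839| = 16.6° (true dip is 43.7°, so apparent ≤ true as expected).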